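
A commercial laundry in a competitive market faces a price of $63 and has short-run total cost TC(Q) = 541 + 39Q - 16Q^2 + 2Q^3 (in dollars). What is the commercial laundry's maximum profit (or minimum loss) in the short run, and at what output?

Profit = -$253 at Q = 6

AVC = 39 - 16Q + 2Q^2; min AVC = $7 at Q = 4. Since P = $63 ≥ min AVC, the firm produces.
MC = 39 - 32Q + 6Q^2. Setting P = MC and taking the root on the rising branch gives Q* = 6.
TR = 63·6 = 378. TC = 541 + 90 = 631. Profit = 378 − 631 = -$253.
Shutting down would mean losing the fixed cost of $541, so operating at a loss of $253 is better by $288.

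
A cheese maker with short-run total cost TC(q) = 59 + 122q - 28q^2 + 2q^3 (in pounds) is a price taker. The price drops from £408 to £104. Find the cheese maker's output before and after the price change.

AVC = 122 - 28q + 2q^2, minimized at q = 7 where min AVC = £24. MC = 122 - 56q + 6q^2.
With P = £408 above the shutdown price, P = MC gives q = 13.
At P = £104 ≥ min AVC, set P = MC: q = 9. The firm stays open but cuts output.

Output falls from 13 to 9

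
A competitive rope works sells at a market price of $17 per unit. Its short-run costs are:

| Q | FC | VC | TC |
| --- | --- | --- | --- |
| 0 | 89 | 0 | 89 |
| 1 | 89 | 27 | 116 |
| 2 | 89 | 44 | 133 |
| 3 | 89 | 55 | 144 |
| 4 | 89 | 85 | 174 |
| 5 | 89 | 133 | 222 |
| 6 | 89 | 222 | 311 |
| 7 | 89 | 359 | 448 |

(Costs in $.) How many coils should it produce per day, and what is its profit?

Profit at each row (π = 17Q − TC): Q=0: -89; Q=1: -99; Q=2: -99; Q=3: -93; Q=4: -106; Q=5: -137; Q=6: -209; Q=7: -329.
Profit is highest at Q = 0. Equivalently, the lowest AVC in the table is 55/3 ≈ $18.33 at Q = 3, and P = $17 falls below it — price never covers variable cost, so the firm shuts down and loses only its fixed cost.

Q = 0 (shut down); profit = -$89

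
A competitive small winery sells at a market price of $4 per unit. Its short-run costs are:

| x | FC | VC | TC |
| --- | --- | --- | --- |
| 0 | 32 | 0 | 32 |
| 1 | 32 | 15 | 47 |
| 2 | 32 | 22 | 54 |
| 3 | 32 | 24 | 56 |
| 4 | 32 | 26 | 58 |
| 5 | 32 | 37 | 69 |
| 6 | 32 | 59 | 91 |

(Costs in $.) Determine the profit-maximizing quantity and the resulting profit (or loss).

x = 0 (shut down); profit = -$32

Tabulate TR − TC: x=0: -32; x=1: -43; x=2: -46; x=3: -44; x=4: -42; x=5: -49; x=6: -67.
Profit is highest at x = 0. Equivalently, the lowest AVC in the table is 26/4 ≈ $6.50 at x = 4, and P = $4 falls below it — price never covers variable cost, so the firm shuts down and loses only its fixed cost.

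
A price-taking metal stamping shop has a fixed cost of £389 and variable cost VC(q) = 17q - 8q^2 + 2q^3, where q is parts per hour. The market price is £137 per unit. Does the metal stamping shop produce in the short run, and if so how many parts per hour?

From TC, MC = TC'(q) = 17 - 16q + 6q^2 and AVC = VC/q = 17 - 8q + 2q^2.
AVC hits its minimum where MC = AVC, at q = 2, giving min AVC = 17 - 8·2 + 2·2^2 = £9.
Because £137 ≥ £9, revenue can cover variable cost; the firm operates.
Solving P = MC: -120 - 16q + 6q^2 = 0 ⇒ q = -10/3 or 6. On the upward-sloping branch, q* = 6.
Check: AVC at q = 6 is £41 ≤ P, so revenue covers variable cost.
Profit = P·q − TC = 137·6 − 635 = £187.

Produce at q = 6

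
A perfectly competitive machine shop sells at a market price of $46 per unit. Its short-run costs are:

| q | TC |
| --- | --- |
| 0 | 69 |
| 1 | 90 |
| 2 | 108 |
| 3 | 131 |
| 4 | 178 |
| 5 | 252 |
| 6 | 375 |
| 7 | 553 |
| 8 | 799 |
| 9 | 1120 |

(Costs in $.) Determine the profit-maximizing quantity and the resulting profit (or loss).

q = 3; profit = $7

Compute π = P·q − TC at each output: q=0: -69; q=1: -44; q=2: -16; q=3: 7; q=4: 6; q=5: -22; q=6: -99; q=7: -231; q=8: -431; q=9: -706.
Profit is maximized at q = 3. AVC there is 62/3 = $20.67 ≤ P, so producing beats shutting down (which would give -$69).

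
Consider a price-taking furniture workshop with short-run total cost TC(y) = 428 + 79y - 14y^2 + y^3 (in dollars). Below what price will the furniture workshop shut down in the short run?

$30 per unit

The shutdown price is the minimum of AVC. VC = 79y - 14y^2 + y^3, so AVC = 79 - 14y + y^2.
dAVC/dy = -14 + 2y = 0 gives y = 7. min AVC = 79 - 14·7 + 7^2 = 30.
For P < $30 the firm produces nothing.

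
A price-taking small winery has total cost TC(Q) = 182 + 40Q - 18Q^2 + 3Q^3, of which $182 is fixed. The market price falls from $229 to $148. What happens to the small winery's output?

AVC = 40 - 18Q + 3Q^2, minimized at Q = 3 where min AVC = $13. MC = 40 - 36Q + 9Q^2.
At P = $229 ≥ min AVC, set P = MC on the rising branch: Q = 7.
At P = $148 ≥ min AVC, set P = MC: Q = 6. The firm stays open but cuts output.

Output falls from 7 to 6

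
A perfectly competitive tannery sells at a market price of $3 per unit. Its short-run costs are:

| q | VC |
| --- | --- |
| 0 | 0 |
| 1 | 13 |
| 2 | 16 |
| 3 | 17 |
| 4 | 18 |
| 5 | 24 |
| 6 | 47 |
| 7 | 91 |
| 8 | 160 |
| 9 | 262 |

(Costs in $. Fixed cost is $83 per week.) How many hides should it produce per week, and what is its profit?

Profit at each row (π = 3q − TC): q=0: -83; q=1: -93; q=2: -93; q=3: -91; q=4: -89; q=5: -92; q=6: -112; q=7: -153; q=8: -219; q=9: -318.
Profit is highest at q = 0. Equivalently, the lowest AVC in the table is 18/4 ≈ $4.50 at q = 4, and P = $3 falls below it — price never covers variable cost, so the firm shuts down and loses only its fixed cost.

q = 0 (shut down); profit = -$83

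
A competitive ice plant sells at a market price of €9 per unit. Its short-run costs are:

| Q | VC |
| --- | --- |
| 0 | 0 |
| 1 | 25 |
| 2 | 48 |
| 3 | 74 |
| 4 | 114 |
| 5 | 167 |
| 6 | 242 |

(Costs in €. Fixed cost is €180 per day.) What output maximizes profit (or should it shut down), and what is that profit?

Q = 0 (shut down); profit = -€180

Compute π = P·Q − TC at each output: Q=0: -180; Q=1: -196; Q=2: -210; Q=3: -227; Q=4: -258; Q=5: -302; Q=6: -368.
Profit is highest at Q = 0. Equivalently, the lowest AVC in the table is 48/2 ≈ €24 at Q = 2, and P = €9 falls below it — price never covers variable cost, so the firm shuts down and loses only its fixed cost.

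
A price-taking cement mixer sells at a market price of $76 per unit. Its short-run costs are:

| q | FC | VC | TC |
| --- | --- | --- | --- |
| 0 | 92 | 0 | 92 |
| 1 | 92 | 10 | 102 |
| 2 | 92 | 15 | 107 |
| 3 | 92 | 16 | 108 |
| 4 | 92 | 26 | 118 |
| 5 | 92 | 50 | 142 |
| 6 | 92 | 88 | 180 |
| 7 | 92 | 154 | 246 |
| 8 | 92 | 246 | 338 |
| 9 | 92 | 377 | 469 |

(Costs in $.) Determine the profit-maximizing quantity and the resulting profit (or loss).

q = 7; profit = $286

Compute π = P·q − TC at each output: q=0: -92; q=1: -26; q=2: 45; q=3: 120; q=4: 186; q=5: 238; q=6: 276; q=7: 286; q=8: 270; q=9: 215.
Profit is maximized at q = 7. AVC there is 154/7 = $22 ≤ P, so producing beats shutting down (which would give -$92).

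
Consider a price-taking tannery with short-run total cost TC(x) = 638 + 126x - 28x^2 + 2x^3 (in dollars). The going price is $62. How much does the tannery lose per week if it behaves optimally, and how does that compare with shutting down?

Profit = -$382 at x = 8

AVC = 126 - 28x + 2x^2; min AVC = $28 at x = 7. Since P = $62 ≥ min AVC, the firm produces.
MC = 126 - 56x + 6x^2. Setting P = MC and taking the root on the rising branch gives x* = 8.
TR = 62·8 = 496. TC = 638 + 240 = 878. Profit = 496 − 878 = -$382.
By producing, the firm covers all variable cost plus $256 of fixed cost; shutting down would lose the full $638.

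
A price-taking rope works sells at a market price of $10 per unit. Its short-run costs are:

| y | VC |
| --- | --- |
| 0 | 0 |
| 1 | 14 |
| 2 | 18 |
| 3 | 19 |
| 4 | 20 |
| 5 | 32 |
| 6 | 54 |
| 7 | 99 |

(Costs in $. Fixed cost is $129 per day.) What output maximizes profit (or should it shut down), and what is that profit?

Tabulate TR − TC: y=0: -129; y=1: -133; y=2: -127; y=3: -118; y=4: -109; y=5: -111; y=6: -123; y=7: -158.
Profit is maximized at y = 4. AVC there is 20/4 = $5 ≤ P, so producing beats shutting down (which would give -$129).

y = 4; profit = -$109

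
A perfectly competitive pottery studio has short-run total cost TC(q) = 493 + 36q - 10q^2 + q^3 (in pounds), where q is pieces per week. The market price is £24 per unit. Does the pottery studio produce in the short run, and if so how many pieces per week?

Strip out fixed cost: VC = 36q - 10q^2 + q^3. Then AVC = 36 - 10q + q^2 and MC = 36 - 20q + 3q^2.
AVC hits its minimum where MC = AVC, at q = 5, giving min AVC = 36 - 10·5 + 5^2 = £11.
Since P = £24 ≥ min AVC = £11, price covers variable cost and the firm should produce.
Set P = MC: 24 = 36 - 20q + 3q^2 → 12 - 20q + 3q^2 = 0. The roots are q = 2/3 and q = 6; the profit-maximizing output is on the rising part of MC, so q* = 6.
Check: AVC at q = 6 is £12 ≤ P, so revenue covers variable cost.
Profit = P·q − TC = 24·6 − 565 = -£421, a loss, but smaller than the £493 fixed cost the firm would lose by shutting down.

Produce at q = 6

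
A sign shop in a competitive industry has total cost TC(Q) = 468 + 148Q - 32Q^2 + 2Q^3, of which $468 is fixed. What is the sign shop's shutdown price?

$20 per unit

The shutdown price is the minimum of AVC. VC = 148Q - 32Q^2 + 2Q^3, so AVC = 148 - 32Q + 2Q^2.
dAVC/dQ = -32 + 4Q = 0 gives Q = 8. min AVC = 148 - 32·8 + 2·8^2 = 20.
The firm shuts down for any P below $20.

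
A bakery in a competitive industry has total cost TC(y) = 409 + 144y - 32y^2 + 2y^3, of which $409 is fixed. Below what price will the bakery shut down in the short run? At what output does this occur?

$16 per unit, at y = 8

Short-run supply begins at min AVC. From VC = 144y - 32y^2 + 2y^3, AVC = 144 - 32y + 2y^2.
At the minimum of AVC, MC = AVC. MC = 144 - 64y + 6y^2; setting MC = AVC gives 4y^2 - 32y = 0, so y = 8. min AVC = 16.
The firm shuts down for any P below $16.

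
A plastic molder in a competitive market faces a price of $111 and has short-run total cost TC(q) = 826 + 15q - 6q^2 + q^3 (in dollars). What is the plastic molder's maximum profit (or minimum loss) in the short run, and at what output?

AVC = 15 - 6q + q^2 has its minimum $6 at q = 3; price $111 clears that bar, so the firm operates.
MC = 15 - 12q + 3q^2. Setting P = MC and taking the root on the rising branch gives q* = 8.
TR = 111·8 = 888. TC = 826 + 248 = 1074. Profit = 888 − 1074 = -$186.
Shutting down would mean losing the fixed cost of $826, so operating at a loss of $186 is better by $640.

Profit = -$186 at q = 8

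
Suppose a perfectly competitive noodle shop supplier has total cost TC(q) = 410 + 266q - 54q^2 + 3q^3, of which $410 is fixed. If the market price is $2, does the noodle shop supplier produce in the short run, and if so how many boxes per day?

Shut down

Variable cost is VC = 266q - 54q^2 + 3q^3, so AVC = VC/q = 266 - 54q + 3q^2 and MC = dTC/dq = 266 - 108q + 9q^2.
The AVC parabola has its vertex at q = 54/6 = 9, where AVC = 266 - 54·9 + 3·9^2 = $23.
Since P = $2 < min AVC = $23, price fails to cover variable cost at any output.
The firm minimizes its loss by shutting down and losing only its fixed cost of $410.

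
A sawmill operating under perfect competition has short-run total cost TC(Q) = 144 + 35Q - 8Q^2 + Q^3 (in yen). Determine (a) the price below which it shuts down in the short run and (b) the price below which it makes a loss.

Shutdown price = ¥19; break-even price = ¥47

AVC = 35 - 8Q + Q^2; minimized at Q = 4, giving min AVC = ¥19. That is the shutdown price.
ATC = 144/Q + 35 - 8Q + Q^2. Setting dATC/dQ = −144/Q^2 − 8 + 2Q = 0 gives Q = 6 (since 2·6^3 − 8·6^2 = 144).
min ATC = 144/6 + 35 − 8·6 + 6^2 = ¥47. That is the break-even price.
Between these two prices the firm operates at a loss; above ¥47 it earns a profit.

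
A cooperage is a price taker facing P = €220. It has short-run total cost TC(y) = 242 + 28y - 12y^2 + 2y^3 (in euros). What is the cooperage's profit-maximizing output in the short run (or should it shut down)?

From TC, MC = TC'(y) = 28 - 24y + 6y^2 and AVC = VC/y = 28 - 12y + 2y^2.
The AVC parabola has its vertex at y = 12/4 = 3, where AVC = 28 - 12·3 + 2·3^2 = €10.
Because €220 ≥ €10, revenue can cover variable cost; the firm operates.
Set P = MC: 220 = 28 - 24y + 6y^2 → -192 - 24y + 6y^2 = 0. The roots are y = -4 and y = 8; the profit-maximizing output is on the rising part of MC, so y* = 8.
Check: AVC at y = 8 is €60 ≤ P, so revenue covers variable cost.
Profit = P·y − TC = 220·8 − 722 = €1038.

Produce at y = 8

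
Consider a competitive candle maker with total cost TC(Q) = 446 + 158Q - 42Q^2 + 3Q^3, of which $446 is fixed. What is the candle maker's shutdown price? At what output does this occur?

The firm shuts down when price falls below the minimum of average variable cost. AVC = VC/Q = 158 - 42Q + 3Q^2.
dAVC/dQ = -42 + 6Q = 0 gives Q = 7. min AVC = 158 - 42·7 + 3·7^2 = 11.
For P < $11 the firm produces nothing.

$11 per unit, at Q = 7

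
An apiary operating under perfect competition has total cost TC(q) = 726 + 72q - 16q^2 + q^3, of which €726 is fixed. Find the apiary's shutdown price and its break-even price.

AVC = 72 - 16q + q^2; minimized at q = 8, giving min AVC = €8. That is the shutdown price.
ATC = 726/q + 72 - 16q + q^2. Setting dATC/dq = −726/q^2 − 16 + 2q = 0 gives q = 11 (since 2·11^3 − 16·11^2 = 726).
min ATC = 726/11 + 72 − 16·11 + 11^2 = €83. That is the break-even price.
For €8 ≤ P < €83 the firm produces at a loss; below €8 it shuts down.

Shutdown price = €8; break-even price = €83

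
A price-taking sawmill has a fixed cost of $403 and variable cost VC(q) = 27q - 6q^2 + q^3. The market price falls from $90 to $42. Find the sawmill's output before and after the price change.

MC = 27 - 12q + 3q^2; the shutdown threshold is min AVC = $18 (at q = 3).
At P = $90 ≥ min AVC, set P = MC on the rising branch: q = 7.
At P = $42 ≥ min AVC, set P = MC: q = 5. The firm stays open but cuts output.

Output falls from 7 to 5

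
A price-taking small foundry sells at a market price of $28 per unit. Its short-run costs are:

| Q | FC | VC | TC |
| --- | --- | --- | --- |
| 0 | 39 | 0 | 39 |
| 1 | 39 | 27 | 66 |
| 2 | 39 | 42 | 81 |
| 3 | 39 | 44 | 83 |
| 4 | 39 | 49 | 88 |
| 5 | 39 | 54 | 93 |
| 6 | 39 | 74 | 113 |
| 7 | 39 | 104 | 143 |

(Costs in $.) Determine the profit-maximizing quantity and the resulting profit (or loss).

Q = 6; profit = $55

Compute π = P·Q − TC at each output: Q=0: -39; Q=1: -38; Q=2: -25; Q=3: 1; Q=4: 24; Q=5: 47; Q=6: 55; Q=7: 53.
Profit is maximized at Q = 6. AVC there is 74/6 = $12.33 ≤ P, so producing beats shutting down (which would give -$39).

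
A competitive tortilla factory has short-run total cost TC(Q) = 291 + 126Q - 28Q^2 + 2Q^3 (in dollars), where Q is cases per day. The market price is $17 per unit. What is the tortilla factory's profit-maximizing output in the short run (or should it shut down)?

From TC, MC = TC'(Q) = 126 - 56Q + 6Q^2 and AVC = VC/Q = 126 - 28Q + 2Q^2.
The AVC parabola has its vertex at Q = 28/4 = 7, where AVC = 126 - 28·7 + 2·7^2 = $28.
Since P = $17 < min AVC = $28, price fails to cover variable cost at any output.
Shutting down limits the loss to fixed cost, $291.

Shut down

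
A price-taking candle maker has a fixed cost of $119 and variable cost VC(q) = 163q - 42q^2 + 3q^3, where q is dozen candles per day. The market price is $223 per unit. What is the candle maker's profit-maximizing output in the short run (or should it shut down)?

From TC, MC = TC'(q) = 163 - 84q + 9q^2 and AVC = VC/q = 163 - 42q + 3q^2.
AVC is minimized where dAVC/dq = -42 + 6q = 0, at q = 7; min AVC = 163 - 42·7 + 3·7^2 = $16.
P = $223 exceeds min AVC = $16, so the firm stays open.
Set P = MC: 223 = 163 - 84q + 9q^2 → -60 - 84q + 9q^2 = 0. The roots are q = -2/3 and q = 10; the profit-maximizing output is on the rising part of MC, so q* = 10.
Check: AVC at q = 10 is $43 ≤ P, so revenue covers variable cost.
Profit = P·q − TC = 223·10 − 549 = $1681.

Produce at q = 10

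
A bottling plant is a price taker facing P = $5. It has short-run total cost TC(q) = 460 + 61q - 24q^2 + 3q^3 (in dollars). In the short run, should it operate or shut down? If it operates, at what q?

Shut down

Strip out fixed cost: VC = 61q - 24q^2 + 3q^3. Then AVC = 61 - 24q + 3q^2 and MC = 61 - 48q + 9q^2.
The AVC parabola has its vertex at q = 24/6 = 4, where AVC = 61 - 24·4 + 3·4^2 = $13.
P = $5 lies below min AVC = $13; no output level covers variable cost.
Best response: produce nothing and absorb the $460 fixed cost.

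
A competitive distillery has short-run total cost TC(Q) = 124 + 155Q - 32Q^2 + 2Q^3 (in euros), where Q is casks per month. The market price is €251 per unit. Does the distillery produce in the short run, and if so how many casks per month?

Produce at Q = 12

Variable cost is VC = 155Q - 32Q^2 + 2Q^3, so AVC = VC/Q = 155 - 32Q + 2Q^2 and MC = dTC/dQ = 155 - 64Q + 6Q^2.
AVC hits its minimum where MC = AVC, at Q = 8, giving min AVC = 155 - 32·8 + 2·8^2 = €27.
P = €251 exceeds min AVC = €27, so the firm stays open.
P = MC gives -96 - 64Q + 6Q^2 = 0, with roots -4/3 and 12. Take the larger (rising MC): Q* = 12.
Check: AVC at Q = 12 is €59 ≤ P, so revenue covers variable cost.
Profit = P·Q − TC = 251·12 − 832 = €2180.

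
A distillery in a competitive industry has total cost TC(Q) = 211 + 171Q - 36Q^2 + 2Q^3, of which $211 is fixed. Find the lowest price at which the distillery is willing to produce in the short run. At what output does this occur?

Short-run supply begins at min AVC. From VC = 171Q - 36Q^2 + 2Q^3, AVC = 171 - 36Q + 2Q^2.
At the minimum of AVC, MC = AVC. MC = 171 - 72Q + 6Q^2; setting MC = AVC gives 4Q^2 - 36Q = 0, so Q = 9. min AVC = 9.
So the shutdown price is $9.

$9 per unit, at Q = 9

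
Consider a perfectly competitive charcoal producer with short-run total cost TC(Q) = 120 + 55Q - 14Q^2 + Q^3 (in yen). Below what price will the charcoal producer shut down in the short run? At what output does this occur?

The firm shuts down when price falls below the minimum of average variable cost. AVC = VC/Q = 55 - 14Q + Q^2.
At the minimum of AVC, MC = AVC. MC = 55 - 28Q + 3Q^2; setting MC = AVC gives 2Q^2 - 14Q = 0, so Q = 7. min AVC = 6.
For P < ¥6 the firm produces nothing.

¥6 per unit, at Q = 7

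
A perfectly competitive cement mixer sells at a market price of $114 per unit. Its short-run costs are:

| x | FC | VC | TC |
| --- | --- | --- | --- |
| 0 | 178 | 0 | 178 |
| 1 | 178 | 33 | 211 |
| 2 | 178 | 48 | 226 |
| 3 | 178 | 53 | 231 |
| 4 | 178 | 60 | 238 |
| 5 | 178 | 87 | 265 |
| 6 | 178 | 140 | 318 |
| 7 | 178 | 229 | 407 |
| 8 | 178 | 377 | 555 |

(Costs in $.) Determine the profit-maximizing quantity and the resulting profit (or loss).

x = 7; profit = $391

Compute π = P·x − TC at each output: x=0: -178; x=1: -97; x=2: 2; x=3: 111; x=4: 218; x=5: 305; x=6: 366; x=7: 391; x=8: 357.
Profit is maximized at x = 7. AVC there is 229/7 = $32.71 ≤ P, so producing beats shutting down (which would give -$178).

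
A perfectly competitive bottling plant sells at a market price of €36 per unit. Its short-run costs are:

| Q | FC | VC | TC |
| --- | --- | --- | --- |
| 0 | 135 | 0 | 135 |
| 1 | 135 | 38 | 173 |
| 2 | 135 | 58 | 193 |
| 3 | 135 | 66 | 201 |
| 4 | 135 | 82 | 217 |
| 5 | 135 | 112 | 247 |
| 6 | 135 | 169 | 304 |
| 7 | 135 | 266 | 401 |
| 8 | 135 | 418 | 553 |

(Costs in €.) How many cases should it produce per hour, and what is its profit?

Tabulate TR − TC: Q=0: -135; Q=1: -137; Q=2: -121; Q=3: -93; Q=4: -73; Q=5: -67; Q=6: -88; Q=7: -149; Q=8: -265.
Profit is maximized at Q = 5. AVC there is 112/5 = €22.40 ≤ P, so producing beats shutting down (which would give -€135).

Q = 5; profit = -€67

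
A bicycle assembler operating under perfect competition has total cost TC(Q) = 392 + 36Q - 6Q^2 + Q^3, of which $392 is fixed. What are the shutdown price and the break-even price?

Shutdown price = min AVC. AVC = 36 - 6Q + Q^2, with vertex at Q = 3 and minimum $27.
ATC = 392/Q + 36 - 6Q + Q^2. Setting dATC/dQ = −392/Q^2 − 6 + 2Q = 0 gives Q = 7 (since 2·7^3 − 6·7^2 = 392).
min ATC = 392/7 + 36 − 6·7 + 7^2 = $99. That is the break-even price.
For $27 ≤ P < $99 the firm produces at a loss; below $27 it shuts down.

Shutdown price = $27; break-even price = $99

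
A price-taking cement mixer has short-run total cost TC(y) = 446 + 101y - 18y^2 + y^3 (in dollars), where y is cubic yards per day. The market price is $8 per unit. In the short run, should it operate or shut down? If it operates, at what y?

From TC, MC = TC'(y) = 101 - 36y + 3y^2 and AVC = VC/y = 101 - 18y + y^2.
AVC hits its minimum where MC = AVC, at y = 9, giving min AVC = 101 - 18·9 + 9^2 = $20.
Since P = $8 < min AVC = $20, price fails to cover variable cost at any output.
Shutting down limits the loss to fixed cost, $446.

Shut down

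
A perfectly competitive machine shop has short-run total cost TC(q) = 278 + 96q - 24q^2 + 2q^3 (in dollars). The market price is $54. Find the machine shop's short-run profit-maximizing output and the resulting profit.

Profit = -$82 at q = 7

AVC = 96 - 24q + 2q^2; min AVC = $24 at q = 6. Since P = $54 ≥ min AVC, the firm produces.
MC = 96 - 48q + 6q^2. Setting P = MC and taking the root on the rising branch gives q* = 7.
TR = 54·7 = 378. TC = 278 + 182 = 460. Profit = 378 − 460 = -$82.
Shutting down would mean losing the fixed cost of $278, so operating at a loss of $82 is better by $196.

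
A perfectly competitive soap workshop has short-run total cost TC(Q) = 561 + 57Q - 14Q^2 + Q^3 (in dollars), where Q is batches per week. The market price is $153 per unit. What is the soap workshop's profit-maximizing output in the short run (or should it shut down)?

From TC, MC = TC'(Q) = 57 - 28Q + 3Q^2 and AVC = VC/Q = 57 - 14Q + Q^2.
AVC hits its minimum where MC = AVC, at Q = 7, giving min AVC = 57 - 14·7 + 7^2 = $8.
P = $153 exceeds min AVC = $8, so the firm stays open.
Set P = MC: 153 = 57 - 28Q + 3Q^2 → -96 - 28Q + 3Q^2 = 0. The roots are Q = -8/3 and Q = 12; the profit-maximizing output is on the rising part of MC, so Q* = 12.
Check: AVC at Q = 12 is $33 ≤ P, so revenue covers variable cost.
Profit = P·Q − TC = 153·12 − 957 = $879.

Produce at Q = 12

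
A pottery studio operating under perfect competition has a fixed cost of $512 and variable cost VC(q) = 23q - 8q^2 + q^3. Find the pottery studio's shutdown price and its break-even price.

Shutdown price = $7; break-even price = $87

AVC = 23 - 8q + q^2; minimized at q = 4, giving min AVC = $7. That is the shutdown price.
ATC = 512/q + 23 - 8q + q^2. Setting dATC/dq = −512/q^2 − 8 + 2q = 0 gives q = 8 (since 2·8^3 − 8·8^2 = 512).
min ATC = 512/8 + 23 − 8·8 + 8^2 = $87. That is the break-even price.
Between these two prices the firm operates at a loss; above $87 it earns a profit.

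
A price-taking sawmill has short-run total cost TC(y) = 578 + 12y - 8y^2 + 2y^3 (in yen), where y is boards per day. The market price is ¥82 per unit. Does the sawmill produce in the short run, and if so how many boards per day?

Produce at y = 5

Strip out fixed cost: VC = 12y - 8y^2 + 2y^3. Then AVC = 12 - 8y + 2y^2 and MC = 12 - 16y + 6y^2.
AVC hits its minimum where MC = AVC, at y = 2, giving min AVC = 12 - 8·2 + 2·2^2 = ¥4.
Since P = ¥82 ≥ min AVC = ¥4, price covers variable cost and the firm should produce.
Set P = MC: 82 = 12 - 16y + 6y^2 → -70 - 16y + 6y^2 = 0. The roots are y = -7/3 and y = 5; the profit-maximizing output is on the rising part of MC, so y* = 5.
Check: AVC at y = 5 is ¥22 ≤ P, so revenue covers variable cost.
Profit = P·y − TC = 82·5 − 688 = -¥278, a loss, but smaller than the ¥578 fixed cost the firm would lose by shutting down.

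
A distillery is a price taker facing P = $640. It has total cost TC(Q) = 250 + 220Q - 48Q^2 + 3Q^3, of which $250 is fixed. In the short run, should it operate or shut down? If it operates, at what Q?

Variable cost is VC = 220Q - 48Q^2 + 3Q^3, so AVC = VC/Q = 220 - 48Q + 3Q^2 and MC = dTC/dQ = 220 - 96Q + 9Q^2.
AVC hits its minimum where MC = AVC, at Q = 8, giving min AVC = 220 - 48·8 + 3·8^2 = $28.
Because $640 ≥ $28, revenue can cover variable cost; the firm operates.
Set P = MC: 640 = 220 - 96Q + 9Q^2 → -420 - 96Q + 9Q^2 = 0. The roots are Q = -10/3 and Q = 14; the profit-maximizing output is on the rising part of MC, so Q* = 14.
Check: AVC at Q = 14 is $136 ≤ P, so revenue covers variable cost.
Profit = P·Q − TC = 640·14 − 2154 = $6806.

Produce at Q = 14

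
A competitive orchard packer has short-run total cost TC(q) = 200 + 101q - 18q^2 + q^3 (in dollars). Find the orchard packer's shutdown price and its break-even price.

Shutdown price = min AVC. AVC = 101 - 18q + q^2, with vertex at q = 9 and minimum $20.
ATC = 200/q + 101 - 18q + q^2. Setting dATC/dq = −200/q^2 − 18 + 2q = 0 gives q = 10 (since 2·10^3 − 18·10^2 = 200).
min ATC = 200/10 + 101 − 18·10 + 10^2 = $41. That is the break-even price.
For $20 ≤ P < $41 the firm produces at a loss; below $20 it shuts down.

Shutdown price = $20; break-even price = $41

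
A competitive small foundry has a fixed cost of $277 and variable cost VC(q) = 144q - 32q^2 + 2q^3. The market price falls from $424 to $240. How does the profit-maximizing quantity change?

Output falls from 14 to 12

MC = 144 - 64q + 6q^2; the shutdown threshold is min AVC = $16 (at q = 8).
With P = $424 above the shutdown price, P = MC gives q = 14.
At P = $240 ≥ min AVC, set P = MC: q = 12. The firm stays open but cuts output.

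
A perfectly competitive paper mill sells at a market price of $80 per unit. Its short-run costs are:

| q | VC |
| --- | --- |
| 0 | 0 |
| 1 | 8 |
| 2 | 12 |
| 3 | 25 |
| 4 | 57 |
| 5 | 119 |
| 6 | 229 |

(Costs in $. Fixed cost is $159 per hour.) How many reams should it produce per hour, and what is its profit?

q = 5; profit = $122

Profit at each row (π = 80q − TC): q=0: -159; q=1: -87; q=2: -11; q=3: 56; q=4: 104; q=5: 122; q=6: 92.
Profit is maximized at q = 5. AVC there is 119/5 = $23.80 ≤ P, so producing beats shutting down (which would give -$159).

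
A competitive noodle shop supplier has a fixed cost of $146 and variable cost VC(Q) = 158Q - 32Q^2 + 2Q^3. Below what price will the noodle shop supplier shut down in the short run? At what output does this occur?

$30 per unit, at Q = 8

The firm shuts down when price falls below the minimum of average variable cost. AVC = VC/Q = 158 - 32Q + 2Q^2.
dAVC/dQ = -32 + 4Q = 0 gives Q = 8. min AVC = 158 - 32·8 + 2·8^2 = 30.
So the shutdown price is $30.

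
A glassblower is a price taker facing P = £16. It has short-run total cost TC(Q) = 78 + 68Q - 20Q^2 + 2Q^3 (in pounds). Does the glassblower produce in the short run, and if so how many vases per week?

Shut down

From TC, MC = TC'(Q) = 68 - 40Q + 6Q^2 and AVC = VC/Q = 68 - 20Q + 2Q^2.
The AVC parabola has its vertex at Q = 20/4 = 5, where AVC = 68 - 20·5 + 2·5^2 = £18.
With P < min AVC (£16 < £18), every unit sold adds to the loss.
The firm minimizes its loss by shutting down and losing only its fixed cost of £78.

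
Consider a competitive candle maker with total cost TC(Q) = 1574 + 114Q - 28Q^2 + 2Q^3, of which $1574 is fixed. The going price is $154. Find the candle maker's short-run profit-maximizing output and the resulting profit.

Profit = -$374 at Q = 10

AVC = 114 - 28Q + 2Q^2; min AVC = $16 at Q = 7. Since P = $154 ≥ min AVC, the firm produces.
With MC = 114 - 56Q + 6Q^2, P = MC on the upward-sloping part at Q* = 10.
TR = 154·10 = 1540. TC = 1574 + 340 = 1914. Profit = 1540 − 1914 = -$374.
By producing, the firm covers all variable cost plus $1200 of fixed cost; shutting down would lose the full $1574.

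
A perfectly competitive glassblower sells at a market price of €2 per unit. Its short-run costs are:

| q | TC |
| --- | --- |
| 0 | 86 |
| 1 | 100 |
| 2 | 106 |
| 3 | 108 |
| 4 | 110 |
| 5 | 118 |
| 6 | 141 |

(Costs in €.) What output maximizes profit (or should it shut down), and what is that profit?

q = 0 (shut down); profit = -€86

Profit at each row (π = 2q − TC): q=0: -86; q=1: -98; q=2: -102; q=3: -102; q=4: -102; q=5: -108; q=6: -129.
Profit is highest at q = 0. Equivalently, the lowest AVC in the table is 24/4 ≈ €6 at q = 4, and P = €2 falls below it — price never covers variable cost, so the firm shuts down and loses only its fixed cost.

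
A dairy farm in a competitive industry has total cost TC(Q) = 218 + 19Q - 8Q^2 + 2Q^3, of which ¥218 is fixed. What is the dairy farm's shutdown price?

The shutdown price is the minimum of AVC. VC = 19Q - 8Q^2 + 2Q^3, so AVC = 19 - 8Q + 2Q^2.
dAVC/dQ = -8 + 4Q = 0 gives Q = 2. min AVC = 19 - 8·2 + 2·2^2 = 11.
So the shutdown price is ¥11.

¥11 per unit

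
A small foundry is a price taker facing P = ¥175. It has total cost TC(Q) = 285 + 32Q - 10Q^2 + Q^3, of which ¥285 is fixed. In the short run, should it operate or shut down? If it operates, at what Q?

Produce at Q = 11

From TC, MC = TC'(Q) = 32 - 20Q + 3Q^2 and AVC = VC/Q = 32 - 10Q + Q^2.
The AVC parabola has its vertex at Q = 10/2 = 5, where AVC = 32 - 10·5 + 5^2 = ¥7.
P = ¥175 exceeds min AVC = ¥7, so the firm stays open.
Solving P = MC: -143 - 20Q + 3Q^2 = 0 ⇒ Q = -13/3 or 11. On the upward-sloping branch, Q* = 11.
Check: AVC at Q = 11 is ¥43 ≤ P, so revenue covers variable cost.
Profit = P·Q − TC = 175·11 − 758 = ¥1167.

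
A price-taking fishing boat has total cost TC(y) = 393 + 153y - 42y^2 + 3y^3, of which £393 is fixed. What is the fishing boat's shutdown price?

The shutdown price is the minimum of AVC. VC = 153y - 42y^2 + 3y^3, so AVC = 153 - 42y + 3y^2.
dAVC/dy = -42 + 6y = 0 gives y = 7. min AVC = 153 - 42·7 + 3·7^2 = 6.
So the shutdown price is £6.

£6 per unit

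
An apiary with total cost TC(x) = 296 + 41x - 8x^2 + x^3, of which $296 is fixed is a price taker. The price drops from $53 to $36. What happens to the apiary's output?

Output falls from 6 to 5

AVC = 41 - 8x + x^2, minimized at x = 4 where min AVC = $25. MC = 41 - 16x + 3x^2.
At P = $53 ≥ min AVC, set P = MC on the rising branch: x = 6.
At P = $36 ≥ min AVC, set P = MC: x = 5. The firm stays open but cuts output.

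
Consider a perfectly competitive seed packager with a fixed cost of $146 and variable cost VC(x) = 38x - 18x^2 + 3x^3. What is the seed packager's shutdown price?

$11 per unit

The shutdown price is the minimum of AVC. VC = 38x - 18x^2 + 3x^3, so AVC = 38 - 18x + 3x^2.
dAVC/dx = -18 + 6x = 0 gives x = 3. min AVC = 38 - 18·3 + 3·3^2 = 11.
For P < $11 the firm produces nothing.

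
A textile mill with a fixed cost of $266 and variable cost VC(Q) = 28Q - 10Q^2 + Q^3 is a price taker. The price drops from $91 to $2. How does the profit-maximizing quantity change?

Output falls from 9 to 0 (the firm shuts down)

AVC = 28 - 10Q + Q^2, minimized at Q = 5 where min AVC = $3. MC = 28 - 20Q + 3Q^2.
With P = $91 above the shutdown price, P = MC gives Q = 9.
At P = $2 < min AVC = $3, price no longer covers variable cost at any output, so the firm shuts down: Q = 0.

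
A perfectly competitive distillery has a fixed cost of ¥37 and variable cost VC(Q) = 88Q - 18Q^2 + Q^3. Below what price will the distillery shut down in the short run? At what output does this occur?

Short-run supply begins at min AVC. From VC = 88Q - 18Q^2 + Q^3, AVC = 88 - 18Q + Q^2.
At the minimum of AVC, MC = AVC. MC = 88 - 36Q + 3Q^2; setting MC = AVC gives 2Q^2 - 18Q = 0, so Q = 9. min AVC = 7.
So the shutdown price is ¥7.

¥7 per unit, at Q = 9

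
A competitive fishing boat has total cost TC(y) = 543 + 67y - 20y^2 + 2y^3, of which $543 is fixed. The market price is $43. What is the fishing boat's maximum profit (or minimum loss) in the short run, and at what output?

Profit = -$399 at y = 6

AVC = 67 - 20y + 2y^2; min AVC = $17 at y = 5. Since P = $43 ≥ min AVC, the firm produces.
MC = 67 - 40y + 6y^2. Setting P = MC and taking the root on the rising branch gives y* = 6.
TR = 43·6 = 258. TC = 543 + 114 = 657. Profit = 258 − 657 = -$399.
Shutting down would mean losing the fixed cost of $543, so operating at a loss of $399 is better by $144.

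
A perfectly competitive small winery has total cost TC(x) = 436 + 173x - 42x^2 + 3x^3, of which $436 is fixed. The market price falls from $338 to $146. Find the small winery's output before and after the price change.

Output falls from 11 to 9

AVC = 173 - 42x + 3x^2, minimized at x = 7 where min AVC = $26. MC = 173 - 84x + 9x^2.
With P = $338 above the shutdown price, P = MC gives x = 11.
At P = $146 ≥ min AVC, set P = MC: x = 9. The firm stays open but cuts output.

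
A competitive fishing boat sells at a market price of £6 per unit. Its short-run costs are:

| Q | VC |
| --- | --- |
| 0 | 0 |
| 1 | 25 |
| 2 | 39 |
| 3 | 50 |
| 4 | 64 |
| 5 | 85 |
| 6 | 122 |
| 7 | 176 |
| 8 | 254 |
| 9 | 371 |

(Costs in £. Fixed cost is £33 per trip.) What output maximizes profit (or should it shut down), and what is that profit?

Profit at each row (π = 6Q − TC): Q=0: -33; Q=1: -52; Q=2: -60; Q=3: -65; Q=4: -73; Q=5: -88; Q=6: -119; Q=7: -167; Q=8: -239; Q=9: -350.
Profit is highest at Q = 0. Equivalently, the lowest AVC in the table is 64/4 ≈ £16 at Q = 4, and P = £6 falls below it — price never covers variable cost, so the firm shuts down and loses only its fixed cost.

Q = 0 (shut down); profit = -£33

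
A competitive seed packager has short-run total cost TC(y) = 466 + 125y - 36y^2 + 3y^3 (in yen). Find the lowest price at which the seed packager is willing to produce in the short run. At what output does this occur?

¥17 per unit, at y = 6

Short-run supply begins at min AVC. From VC = 125y - 36y^2 + 3y^3, AVC = 125 - 36y + 3y^2.
At the minimum of AVC, MC = AVC. MC = 125 - 72y + 9y^2; setting MC = AVC gives 6y^2 - 36y = 0, so y = 6. min AVC = 17.
For P < ¥17 the firm produces nothing.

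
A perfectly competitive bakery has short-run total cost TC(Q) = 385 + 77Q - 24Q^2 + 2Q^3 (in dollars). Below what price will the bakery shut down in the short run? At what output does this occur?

$5 per unit, at Q = 6

The firm shuts down when price falls below the minimum of average variable cost. AVC = VC/Q = 77 - 24Q + 2Q^2.
At the minimum of AVC, MC = AVC. MC = 77 - 48Q + 6Q^2; setting MC = AVC gives 4Q^2 - 24Q = 0, so Q = 6. min AVC = 5.
For P < $5 the firm produces nothing.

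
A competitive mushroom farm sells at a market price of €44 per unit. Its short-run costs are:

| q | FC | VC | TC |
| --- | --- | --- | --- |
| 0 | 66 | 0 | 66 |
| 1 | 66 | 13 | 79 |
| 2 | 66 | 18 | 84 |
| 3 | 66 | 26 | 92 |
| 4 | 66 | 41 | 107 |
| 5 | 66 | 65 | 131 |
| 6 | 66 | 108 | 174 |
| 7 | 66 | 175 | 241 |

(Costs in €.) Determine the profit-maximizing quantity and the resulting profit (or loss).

q = 6; profit = €90

Compute π = P·q − TC at each output: q=0: -66; q=1: -35; q=2: 4; q=3: 40; q=4: 69; q=5: 89; q=6: 90; q=7: 67.
Profit is maximized at q = 6. AVC there is 108/6 = €18 ≤ P, so producing beats shutting down (which would give -€66).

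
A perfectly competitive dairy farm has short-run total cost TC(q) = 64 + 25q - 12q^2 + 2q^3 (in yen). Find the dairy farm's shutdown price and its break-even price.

AVC = 25 - 12q + 2q^2; minimized at q = 3, giving min AVC = ¥7. That is the shutdown price.
ATC = 64/q + 25 - 12q + 2q^2. Setting dATC/dq = −64/q^2 − 12 + 4q = 0 gives q = 4 (since 4·4^3 − 12·4^2 = 64).
min ATC = 64/4 + 25 − 12·4 + 2·4^2 = ¥25. That is the break-even price.
For ¥7 ≤ P < ¥25 the firm produces at a loss; below ¥7 it shuts down.

Shutdown price = ¥7; break-even price = ¥25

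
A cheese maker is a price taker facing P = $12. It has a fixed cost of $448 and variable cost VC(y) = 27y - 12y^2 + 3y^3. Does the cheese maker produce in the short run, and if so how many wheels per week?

Shut down

Variable cost is VC = 27y - 12y^2 + 3y^3, so AVC = VC/y = 27 - 12y + 3y^2 and MC = dTC/dy = 27 - 24y + 9y^2.
AVC hits its minimum where MC = AVC, at y = 2, giving min AVC = 27 - 12·2 + 3·2^2 = $15.
With P < min AVC ($12 < $15), every unit sold adds to the loss.
Best response: produce nothing and absorb the $448 fixed cost.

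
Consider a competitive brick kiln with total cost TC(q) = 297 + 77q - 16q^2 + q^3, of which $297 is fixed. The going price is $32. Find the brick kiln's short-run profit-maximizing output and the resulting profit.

AVC = 77 - 16q + q^2; min AVC = $13 at q = 8. Since P = $32 ≥ min AVC, the firm produces.
With MC = 77 - 32q + 3q^2, P = MC on the upward-sloping part at q* = 9.
TR = 32·9 = 288. TC = 297 + 126 = 423. Profit = 288 − 423 = -$135.
By producing, the firm covers all variable cost plus $162 of fixed cost; shutting down would lose the full $297.

Profit = -$135 at q = 9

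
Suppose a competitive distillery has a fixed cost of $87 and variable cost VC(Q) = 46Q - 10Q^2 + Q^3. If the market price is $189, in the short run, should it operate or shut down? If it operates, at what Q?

Produce at Q = 11

Variable cost is VC = 46Q - 10Q^2 + Q^3, so AVC = VC/Q = 46 - 10Q + Q^2 and MC = dTC/dQ = 46 - 20Q + 3Q^2.
The AVC parabola has its vertex at Q = 10/2 = 5, where AVC = 46 - 10·5 + 5^2 = $21.
Because $189 ≥ $21, revenue can cover variable cost; the firm operates.
P = MC gives -143 - 20Q + 3Q^2 = 0, with roots -13/3 and 11. Take the larger (rising MC): Q* = 11.
Check: AVC at Q = 11 is $57 ≤ P, so revenue covers variable cost.
Profit = P·Q − TC = 189·11 − 714 = $1365.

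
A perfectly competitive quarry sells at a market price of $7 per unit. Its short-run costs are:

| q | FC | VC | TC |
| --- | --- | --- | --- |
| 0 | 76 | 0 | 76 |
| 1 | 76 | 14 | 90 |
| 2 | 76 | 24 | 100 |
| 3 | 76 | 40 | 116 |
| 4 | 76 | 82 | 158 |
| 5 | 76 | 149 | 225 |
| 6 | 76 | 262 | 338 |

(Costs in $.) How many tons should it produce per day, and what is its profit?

q = 0 (shut down); profit = -$76

Profit at each row (π = 7q − TC): q=0: -76; q=1: -83; q=2: -86; q=3: -95; q=4: -130; q=5: -190; q=6: -296.
Profit is highest at q = 0. Equivalently, the lowest AVC in the table is 24/2 ≈ $12 at q = 2, and P = $7 falls below it — price never covers variable cost, so the firm shuts down and loses only its fixed cost.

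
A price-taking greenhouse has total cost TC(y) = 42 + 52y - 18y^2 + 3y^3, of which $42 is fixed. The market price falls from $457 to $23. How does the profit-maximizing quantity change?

Output falls from 9 to 0 (the firm shuts down)

MC = 52 - 36y + 9y^2; the shutdown threshold is min AVC = $25 (at y = 3).
At P = $457 ≥ min AVC, set P = MC on the rising branch: y = 9.
At P = $23 < min AVC = $25, price no longer covers variable cost at any output, so the firm shuts down: y = 0.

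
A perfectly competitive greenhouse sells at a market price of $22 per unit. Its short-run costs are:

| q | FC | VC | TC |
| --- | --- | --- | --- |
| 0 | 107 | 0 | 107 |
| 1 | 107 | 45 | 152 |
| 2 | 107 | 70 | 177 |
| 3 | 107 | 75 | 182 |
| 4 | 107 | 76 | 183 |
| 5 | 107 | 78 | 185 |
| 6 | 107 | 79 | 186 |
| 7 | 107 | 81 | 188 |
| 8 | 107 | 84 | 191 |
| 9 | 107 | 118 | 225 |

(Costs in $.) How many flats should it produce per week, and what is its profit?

Compute π = P·q − TC at each output: q=0: -107; q=1: -130; q=2: -133; q=3: -116; q=4: -95; q=5: -75; q=6: -54; q=7: -34; q=8: -15; q=9: -27.
Profit is maximized at q = 8. AVC there is 84/8 = $10.50 ≤ P, so producing beats shutting down (which would give -$107).

q = 8; profit = -$15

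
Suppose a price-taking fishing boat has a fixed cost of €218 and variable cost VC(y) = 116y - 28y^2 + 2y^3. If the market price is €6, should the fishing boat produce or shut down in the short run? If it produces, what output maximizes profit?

Shut down

Strip out fixed cost: VC = 116y - 28y^2 + 2y^3. Then AVC = 116 - 28y + 2y^2 and MC = 116 - 56y + 6y^2.
The AVC parabola has its vertex at y = 28/4 = 7, where AVC = 116 - 28·7 + 2·7^2 = €18.
Since P = €6 < min AVC = €18, price fails to cover variable cost at any output.
The firm minimizes its loss by shutting down and losing only its fixed cost of €218.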